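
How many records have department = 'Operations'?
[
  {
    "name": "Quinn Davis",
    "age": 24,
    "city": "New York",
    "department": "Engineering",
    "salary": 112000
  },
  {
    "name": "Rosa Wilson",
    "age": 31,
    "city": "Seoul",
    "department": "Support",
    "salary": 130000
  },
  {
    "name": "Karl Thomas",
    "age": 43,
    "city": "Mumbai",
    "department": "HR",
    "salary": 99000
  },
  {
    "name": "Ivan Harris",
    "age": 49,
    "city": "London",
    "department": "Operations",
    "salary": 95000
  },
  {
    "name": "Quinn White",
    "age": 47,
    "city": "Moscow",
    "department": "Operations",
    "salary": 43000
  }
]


Data: 5 records
Condition: department = 'Operations'

Checking each record:
  Quinn Davis: Engineering
  Rosa Wilson: Support
  Karl Thomas: HR
  Ivan Harris: Operations MATCH
  Quinn White: Operations MATCH

Count: 2

2


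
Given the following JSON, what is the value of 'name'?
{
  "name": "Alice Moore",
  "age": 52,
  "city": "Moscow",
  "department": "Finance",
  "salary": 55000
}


Looking up field 'name'
Value: Alice Moore

Alice Moore


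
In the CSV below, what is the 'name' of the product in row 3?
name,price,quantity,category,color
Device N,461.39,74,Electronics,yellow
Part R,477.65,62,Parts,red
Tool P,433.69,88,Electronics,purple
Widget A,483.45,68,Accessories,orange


Query: Row 3 ('Tool P'), column 'name'
Value: Tool P

Tool P


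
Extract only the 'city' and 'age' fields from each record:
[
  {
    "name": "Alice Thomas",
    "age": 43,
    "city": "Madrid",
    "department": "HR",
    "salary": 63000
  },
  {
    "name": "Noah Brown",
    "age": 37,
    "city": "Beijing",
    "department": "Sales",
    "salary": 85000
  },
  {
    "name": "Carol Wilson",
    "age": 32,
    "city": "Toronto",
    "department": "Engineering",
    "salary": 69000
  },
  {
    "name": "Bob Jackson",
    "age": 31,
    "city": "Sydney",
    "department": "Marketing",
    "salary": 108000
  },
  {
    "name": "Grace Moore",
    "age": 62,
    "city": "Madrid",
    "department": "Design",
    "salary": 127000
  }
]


Original: 5 records with fields: name, age, city, department, salary
Keep: ['city', 'age']
Drop: ['name', 'department', 'salary']
Result: 5 records, 2 fields each

[
  {
    "city": "Madrid",
    "age": 43
  },
  {
    "city": "Beijing",
    "age": 37
  },
  {
    "city": "Toronto",
    "age": 32
  },
  {
    "city": "Sydney",
    "age": 31
  },
  {
    "city": "Madrid",
    "age": 62
  }
]


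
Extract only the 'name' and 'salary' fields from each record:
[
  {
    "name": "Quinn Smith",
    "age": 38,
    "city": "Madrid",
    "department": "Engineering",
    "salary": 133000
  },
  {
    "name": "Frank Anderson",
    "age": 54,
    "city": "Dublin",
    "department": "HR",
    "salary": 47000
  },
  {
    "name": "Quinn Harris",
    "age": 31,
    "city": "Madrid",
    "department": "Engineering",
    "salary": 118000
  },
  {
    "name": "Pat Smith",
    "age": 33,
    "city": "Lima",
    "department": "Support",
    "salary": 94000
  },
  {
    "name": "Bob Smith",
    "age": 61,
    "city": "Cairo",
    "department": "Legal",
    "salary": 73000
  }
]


Original: 5 records with fields: name, age, city, department, salary
Keep: ['name', 'salary']
Drop: ['age', 'city', 'department']
Result: 5 records, 2 fields each

[
  {
    "name": "Quinn Smith",
    "salary": 133000
  },
  {
    "name": "Frank Anderson",
    "salary": 47000
  },
  {
    "name": "Quinn Harris",
    "salary": 118000
  },
  {
    "name": "Pat Smith",
    "salary": 94000
  },
  {
    "name": "Bob Smith",
    "salary": 73000
  }
]


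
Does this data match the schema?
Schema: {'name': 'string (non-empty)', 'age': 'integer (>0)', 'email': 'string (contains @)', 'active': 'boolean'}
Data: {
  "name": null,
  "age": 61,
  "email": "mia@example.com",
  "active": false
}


Validating each field against schema:
  name: FAIL (null is not a string)
  age: OK (positive integer)
  email: OK (string with @)
  active: OK (boolean)

Result: INVALID (1 error: name)

INVALID (1 error: name)


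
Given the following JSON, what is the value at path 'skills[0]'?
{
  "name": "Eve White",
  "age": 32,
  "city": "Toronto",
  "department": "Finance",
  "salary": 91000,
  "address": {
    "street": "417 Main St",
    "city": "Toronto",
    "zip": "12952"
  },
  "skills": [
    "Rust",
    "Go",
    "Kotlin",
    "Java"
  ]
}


Query: skills[0]
Path: skills -> first element
Value: Rust

Rust


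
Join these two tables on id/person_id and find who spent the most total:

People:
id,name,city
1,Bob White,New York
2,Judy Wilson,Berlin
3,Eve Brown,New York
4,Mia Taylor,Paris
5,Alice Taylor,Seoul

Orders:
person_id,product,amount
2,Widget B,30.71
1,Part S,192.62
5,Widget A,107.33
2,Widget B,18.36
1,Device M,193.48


Join on: people.id = orders.person_id

Joined rows:
  Judy Wilson (Berlin) bought Widget B for $30.71
  Bob White (New York) bought Part S for $192.62
  Alice Taylor (Seoul) bought Widget A for $107.33
  Judy Wilson (Berlin) bought Widget B for $18.36
  Bob White (New York) bought Device M for $193.48

Total per person:
  Bob White: $386.10
  Alice Taylor: $107.33
  Judy Wilson: $49.07

Top spender: Bob White ($386.10)

Bob White ($386.10)


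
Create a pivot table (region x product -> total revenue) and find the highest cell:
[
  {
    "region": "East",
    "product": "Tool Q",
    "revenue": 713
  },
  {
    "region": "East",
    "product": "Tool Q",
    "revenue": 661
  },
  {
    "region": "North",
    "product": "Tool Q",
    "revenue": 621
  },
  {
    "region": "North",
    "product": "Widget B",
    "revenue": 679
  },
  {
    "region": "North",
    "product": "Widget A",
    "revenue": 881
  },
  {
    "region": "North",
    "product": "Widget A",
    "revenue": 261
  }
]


Pivot: region (rows) x product (columns) -> total revenue

     Tool Q        Widget A      Widget B    
East          1374             0             0  
North          621          1142           679  

Highest: East / Tool Q = $1374

East / Tool Q = $1374


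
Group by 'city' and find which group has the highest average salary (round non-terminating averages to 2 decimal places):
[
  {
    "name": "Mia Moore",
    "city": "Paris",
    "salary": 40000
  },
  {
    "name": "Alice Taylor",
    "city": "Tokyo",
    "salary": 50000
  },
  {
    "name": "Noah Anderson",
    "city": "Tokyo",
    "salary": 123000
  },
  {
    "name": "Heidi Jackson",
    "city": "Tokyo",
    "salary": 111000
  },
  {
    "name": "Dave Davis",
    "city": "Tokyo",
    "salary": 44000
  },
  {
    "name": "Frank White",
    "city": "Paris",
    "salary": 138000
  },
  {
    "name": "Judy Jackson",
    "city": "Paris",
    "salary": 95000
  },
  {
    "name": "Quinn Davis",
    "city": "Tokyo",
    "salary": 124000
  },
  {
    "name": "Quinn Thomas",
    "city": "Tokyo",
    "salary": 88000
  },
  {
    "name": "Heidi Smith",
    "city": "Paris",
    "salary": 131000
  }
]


Group by: city

Groups:
  Paris: 4 people, avg salary = 404000/4 = $101000
  Tokyo: 6 people, avg salary = 540000/6 = $90000

Highest average salary: Paris ($101000)

Paris ($101000)


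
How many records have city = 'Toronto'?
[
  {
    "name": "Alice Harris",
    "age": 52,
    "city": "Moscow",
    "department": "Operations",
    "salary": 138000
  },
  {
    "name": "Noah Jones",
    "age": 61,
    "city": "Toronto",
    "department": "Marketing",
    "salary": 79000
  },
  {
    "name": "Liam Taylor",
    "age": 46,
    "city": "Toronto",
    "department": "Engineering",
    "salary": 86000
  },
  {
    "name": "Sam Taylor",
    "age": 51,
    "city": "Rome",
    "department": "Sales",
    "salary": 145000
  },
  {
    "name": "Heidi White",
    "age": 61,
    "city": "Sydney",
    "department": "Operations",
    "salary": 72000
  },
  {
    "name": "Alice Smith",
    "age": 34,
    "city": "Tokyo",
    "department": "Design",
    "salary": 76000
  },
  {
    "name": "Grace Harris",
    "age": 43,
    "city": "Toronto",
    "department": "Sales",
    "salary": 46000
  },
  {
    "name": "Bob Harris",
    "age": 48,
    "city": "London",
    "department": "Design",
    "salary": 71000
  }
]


Data: 8 records
Condition: city = 'Toronto'

Checking each record:
  Alice Harris: Moscow
  Noah Jones: Toronto MATCH
  Liam Taylor: Toronto MATCH
  Sam Taylor: Rome
  Heidi White: Sydney
  Alice Smith: Tokyo
  Grace Harris: Toronto MATCH
  Bob Harris: London

Count: 3

3


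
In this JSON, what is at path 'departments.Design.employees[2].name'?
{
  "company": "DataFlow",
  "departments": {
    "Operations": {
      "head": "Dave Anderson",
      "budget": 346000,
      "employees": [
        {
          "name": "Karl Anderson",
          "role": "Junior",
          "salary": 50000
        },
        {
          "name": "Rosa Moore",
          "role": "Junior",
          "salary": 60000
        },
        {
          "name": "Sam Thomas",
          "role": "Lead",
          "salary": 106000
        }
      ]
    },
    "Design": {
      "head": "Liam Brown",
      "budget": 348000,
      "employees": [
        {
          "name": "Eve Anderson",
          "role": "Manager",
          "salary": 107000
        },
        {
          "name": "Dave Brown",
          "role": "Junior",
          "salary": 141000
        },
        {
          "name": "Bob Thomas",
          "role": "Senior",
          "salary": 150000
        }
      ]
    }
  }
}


Path: departments.Design.employees[2].name

Navigate:
  -> departments
  -> Design
  -> employees[2].name = 'Bob Thomas'

Bob Thomas


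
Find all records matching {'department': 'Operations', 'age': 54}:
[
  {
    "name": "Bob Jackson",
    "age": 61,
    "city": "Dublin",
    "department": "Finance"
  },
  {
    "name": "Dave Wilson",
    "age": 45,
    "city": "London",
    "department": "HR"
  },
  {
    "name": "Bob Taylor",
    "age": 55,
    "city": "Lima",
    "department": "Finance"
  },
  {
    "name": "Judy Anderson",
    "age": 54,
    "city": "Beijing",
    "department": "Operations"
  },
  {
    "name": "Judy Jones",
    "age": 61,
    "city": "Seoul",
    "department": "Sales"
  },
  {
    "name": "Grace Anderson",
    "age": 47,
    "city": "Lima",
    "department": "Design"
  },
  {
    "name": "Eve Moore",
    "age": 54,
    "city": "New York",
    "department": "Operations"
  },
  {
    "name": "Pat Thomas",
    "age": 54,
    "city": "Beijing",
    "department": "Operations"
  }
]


Search criteria: {'department': 'Operations', 'age': 54}

Checking 8 records:
  Bob Jackson: {department: Finance, age: 61}
  Dave Wilson: {department: HR, age: 45}
  Bob Taylor: {department: Finance, age: 55}
  Judy Anderson: {department: Operations, age: 54} <-- MATCH
  Judy Jones: {department: Sales, age: 61}
  Grace Anderson: {department: Design, age: 47}
  Eve Moore: {department: Operations, age: 54} <-- MATCH
  Pat Thomas: {department: Operations, age: 54} <-- MATCH

Matches: ["Judy Anderson", "Eve Moore", "Pat Thomas"]

["Judy Anderson", "Eve Moore", "Pat Thomas"]


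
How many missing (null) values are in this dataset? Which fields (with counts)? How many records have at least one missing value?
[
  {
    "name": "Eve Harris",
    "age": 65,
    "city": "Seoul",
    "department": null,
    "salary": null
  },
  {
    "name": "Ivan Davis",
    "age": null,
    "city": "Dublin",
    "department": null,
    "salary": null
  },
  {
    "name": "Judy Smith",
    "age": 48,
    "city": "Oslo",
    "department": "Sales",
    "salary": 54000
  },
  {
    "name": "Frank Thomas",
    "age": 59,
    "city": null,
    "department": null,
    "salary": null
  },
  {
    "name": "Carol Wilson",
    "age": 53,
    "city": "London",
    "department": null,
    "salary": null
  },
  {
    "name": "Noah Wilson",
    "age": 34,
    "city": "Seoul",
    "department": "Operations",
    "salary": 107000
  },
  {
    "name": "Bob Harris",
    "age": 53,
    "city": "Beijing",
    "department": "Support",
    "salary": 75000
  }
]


Checking for missing (null) values in 7 records:

  Eve Harris: department, salary
  Ivan Davis: age, department, salary
  Judy Smith: complete
  Frank Thomas: city, department, salary
  Carol Wilson: department, salary
  Noah Wilson: complete
  Bob Harris: complete

Per field:
  name: 0 missing
  age: 1 missing
  city: 1 missing
  department: 4 missing
  salary: 4 missing

Total missing values: 10
Records with any missing: 4

10 missing values (age: 1, city: 1, department: 4, salary: 4); 4 incomplete records


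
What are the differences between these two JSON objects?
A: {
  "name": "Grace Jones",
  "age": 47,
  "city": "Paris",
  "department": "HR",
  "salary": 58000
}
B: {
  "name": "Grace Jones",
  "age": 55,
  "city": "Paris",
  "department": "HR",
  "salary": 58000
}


Comparing each field (in key order):
  name: same
  age: DIFFERENT
  city: same
  department: same
  salary: same
Differences:
  age: 47 -> 55

1 field(s) changed

1 change: age


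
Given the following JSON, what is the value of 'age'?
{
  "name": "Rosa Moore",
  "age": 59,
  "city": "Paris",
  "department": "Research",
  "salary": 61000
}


Looking up field 'age'
Value: 59

59


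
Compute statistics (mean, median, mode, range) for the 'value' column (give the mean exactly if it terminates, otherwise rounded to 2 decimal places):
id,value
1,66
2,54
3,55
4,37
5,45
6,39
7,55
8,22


Data: [66, 54, 55, 37, 45, 39, 55, 22]
Count: 8
Sum: 373
Mean: 373/8 = 46.625
Sorted: [22, 37, 39, 45, 54, 55, 55, 66]
Median: 49.5
Mode: 55 (2 times)
Range: 66 - 22 = 44
Min: 22, Max: 66

mean=46.625, median=49.5, mode=55, range=44


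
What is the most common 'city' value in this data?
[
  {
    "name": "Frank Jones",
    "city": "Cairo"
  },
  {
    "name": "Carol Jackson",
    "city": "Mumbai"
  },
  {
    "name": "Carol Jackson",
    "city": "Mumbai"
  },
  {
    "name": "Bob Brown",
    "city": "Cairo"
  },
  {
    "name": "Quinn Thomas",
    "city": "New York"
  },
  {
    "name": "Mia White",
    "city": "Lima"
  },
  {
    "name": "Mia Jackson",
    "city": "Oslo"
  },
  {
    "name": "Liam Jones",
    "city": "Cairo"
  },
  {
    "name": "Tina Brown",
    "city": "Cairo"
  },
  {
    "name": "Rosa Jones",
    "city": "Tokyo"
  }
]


Counting 'city' values across 10 records:

  Cairo: 4 ####
  Mumbai: 2 ##
  New York: 1 #
  Lima: 1 #
  Oslo: 1 #
  Tokyo: 1 #

Most common: Cairo (4 times)

Cairo (4 times)


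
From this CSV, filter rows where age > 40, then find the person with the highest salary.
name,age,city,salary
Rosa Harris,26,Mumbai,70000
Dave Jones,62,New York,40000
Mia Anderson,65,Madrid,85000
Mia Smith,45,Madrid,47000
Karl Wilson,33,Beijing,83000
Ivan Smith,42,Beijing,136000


Filter: age > 40
Sort by: salary (descending)

Filtered records (4):
  Ivan Smith, age 42, salary $136000
  Mia Anderson, age 65, salary $85000
  Mia Smith, age 45, salary $47000
  Dave Jones, age 62, salary $40000

Highest salary: Ivan Smith ($136000)

Ivan Smith


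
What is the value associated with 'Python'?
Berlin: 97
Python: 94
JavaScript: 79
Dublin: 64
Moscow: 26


Looking up key 'Python'
Value: 94

94


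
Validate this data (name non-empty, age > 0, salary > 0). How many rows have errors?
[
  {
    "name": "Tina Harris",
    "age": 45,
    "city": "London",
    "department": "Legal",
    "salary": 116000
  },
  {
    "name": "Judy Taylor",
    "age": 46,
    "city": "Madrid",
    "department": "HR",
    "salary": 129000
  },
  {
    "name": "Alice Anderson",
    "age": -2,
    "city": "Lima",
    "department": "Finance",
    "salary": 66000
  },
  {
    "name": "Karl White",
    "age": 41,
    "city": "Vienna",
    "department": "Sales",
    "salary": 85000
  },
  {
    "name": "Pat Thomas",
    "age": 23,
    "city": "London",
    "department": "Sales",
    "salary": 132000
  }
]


Validating 5 records:
Rules: name non-empty, age > 0, salary > 0

  Row 1 (Tina Harris): OK
  Row 2 (Judy Taylor): OK
  Row 3 (Alice Anderson): negative age: -2
  Row 4 (Karl White): OK
  Row 5 (Pat Thomas): OK

Total errors: 1

1 errors


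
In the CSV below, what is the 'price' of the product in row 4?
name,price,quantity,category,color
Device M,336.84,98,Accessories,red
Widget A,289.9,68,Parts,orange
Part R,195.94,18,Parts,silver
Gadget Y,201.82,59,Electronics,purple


Query: Row 4 ('Gadget Y'), column 'price'
Value: 201.82

201.82


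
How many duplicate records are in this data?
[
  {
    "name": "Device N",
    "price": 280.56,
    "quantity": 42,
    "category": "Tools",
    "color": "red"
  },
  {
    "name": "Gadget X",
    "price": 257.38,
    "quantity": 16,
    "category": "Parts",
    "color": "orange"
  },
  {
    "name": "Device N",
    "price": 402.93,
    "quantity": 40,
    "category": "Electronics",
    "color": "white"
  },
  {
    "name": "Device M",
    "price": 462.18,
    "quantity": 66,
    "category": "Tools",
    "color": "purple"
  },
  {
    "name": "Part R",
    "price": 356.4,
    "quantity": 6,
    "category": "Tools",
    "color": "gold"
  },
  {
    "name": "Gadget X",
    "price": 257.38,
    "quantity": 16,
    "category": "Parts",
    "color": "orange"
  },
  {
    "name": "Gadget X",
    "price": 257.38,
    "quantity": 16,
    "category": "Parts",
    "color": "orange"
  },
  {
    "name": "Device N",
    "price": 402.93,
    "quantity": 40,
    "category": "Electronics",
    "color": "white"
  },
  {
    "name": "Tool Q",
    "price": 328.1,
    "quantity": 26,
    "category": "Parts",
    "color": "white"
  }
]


Checking 9 records for duplicates:

  Row 1: Device N ($280.56, qty 42)
  Row 2: Gadget X ($257.38, qty 16)
  Row 3: Device N ($402.93, qty 40)
  Row 4: Device M ($462.18, qty 66)
  Row 5: Part R ($356.4, qty 6)
  Row 6: Gadget X ($257.38, qty 16) <-- DUPLICATE
  Row 7: Gadget X ($257.38, qty 16) <-- DUPLICATE
  Row 8: Device N ($402.93, qty 40) <-- DUPLICATE
  Row 9: Tool Q ($328.1, qty 26)

Duplicates found: 3
Unique records: 6

3 duplicates, 6 unique


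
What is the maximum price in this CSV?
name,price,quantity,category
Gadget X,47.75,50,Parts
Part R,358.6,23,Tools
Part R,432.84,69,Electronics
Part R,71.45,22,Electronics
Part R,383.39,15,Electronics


Computing maximum price:
Values: [47.75, 358.6, 432.84, 71.45, 383.39]
Max = 432.84

432.84


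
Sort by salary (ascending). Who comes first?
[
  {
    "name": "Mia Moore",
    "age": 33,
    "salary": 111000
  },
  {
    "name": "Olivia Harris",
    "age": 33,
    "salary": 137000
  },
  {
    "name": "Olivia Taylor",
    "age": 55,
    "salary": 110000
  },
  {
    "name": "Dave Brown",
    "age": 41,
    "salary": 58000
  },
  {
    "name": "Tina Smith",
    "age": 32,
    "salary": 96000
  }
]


Sort by: salary (ascending)

Sorted order:
  1. Dave Brown (salary = 58000)
  2. Tina Smith (salary = 96000)
  3. Olivia Taylor (salary = 110000)
  4. Mia Moore (salary = 111000)
  5. Olivia Harris (salary = 137000)

First: Dave Brown

Dave Brown


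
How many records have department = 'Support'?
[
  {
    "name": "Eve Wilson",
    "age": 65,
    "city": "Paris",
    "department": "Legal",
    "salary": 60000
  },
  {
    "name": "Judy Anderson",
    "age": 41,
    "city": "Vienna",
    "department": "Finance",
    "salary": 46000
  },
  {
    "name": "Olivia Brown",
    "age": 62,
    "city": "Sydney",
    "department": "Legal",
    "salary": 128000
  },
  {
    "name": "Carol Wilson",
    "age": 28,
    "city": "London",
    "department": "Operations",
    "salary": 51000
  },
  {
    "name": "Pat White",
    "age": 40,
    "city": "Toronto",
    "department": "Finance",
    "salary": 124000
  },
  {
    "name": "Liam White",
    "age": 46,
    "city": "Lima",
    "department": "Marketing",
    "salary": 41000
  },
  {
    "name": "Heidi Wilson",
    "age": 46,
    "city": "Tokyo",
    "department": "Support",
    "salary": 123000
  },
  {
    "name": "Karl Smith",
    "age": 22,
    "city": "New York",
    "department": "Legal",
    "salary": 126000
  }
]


Data: 8 records
Condition: department = 'Support'

Checking each record:
  Eve Wilson: Legal
  Judy Anderson: Finance
  Olivia Brown: Legal
  Carol Wilson: Operations
  Pat White: Finance
  Liam White: Marketing
  Heidi Wilson: Support MATCH
  Karl Smith: Legal

Count: 1

1


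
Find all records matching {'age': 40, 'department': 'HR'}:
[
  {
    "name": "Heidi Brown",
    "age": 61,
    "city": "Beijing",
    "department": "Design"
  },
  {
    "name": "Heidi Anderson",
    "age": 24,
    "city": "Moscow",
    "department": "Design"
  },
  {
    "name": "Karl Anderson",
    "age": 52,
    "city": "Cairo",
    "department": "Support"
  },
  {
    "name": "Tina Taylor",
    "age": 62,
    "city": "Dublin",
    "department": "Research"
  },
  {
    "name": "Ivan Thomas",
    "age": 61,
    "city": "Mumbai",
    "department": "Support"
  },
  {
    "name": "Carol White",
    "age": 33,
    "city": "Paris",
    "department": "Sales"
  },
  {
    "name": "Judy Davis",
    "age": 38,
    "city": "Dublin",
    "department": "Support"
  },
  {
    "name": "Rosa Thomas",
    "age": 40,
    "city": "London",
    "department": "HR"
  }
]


Search criteria: {'age': 40, 'department': 'HR'}

Checking 8 records:
  Heidi Brown: {age: 61, department: Design}
  Heidi Anderson: {age: 24, department: Design}
  Karl Anderson: {age: 52, department: Support}
  Tina Taylor: {age: 62, department: Research}
  Ivan Thomas: {age: 61, department: Support}
  Carol White: {age: 33, department: Sales}
  Judy Davis: {age: 38, department: Support}
  Rosa Thomas: {age: 40, department: HR} <-- MATCH

Matches: ["Rosa Thomas"]

["Rosa Thomas"]


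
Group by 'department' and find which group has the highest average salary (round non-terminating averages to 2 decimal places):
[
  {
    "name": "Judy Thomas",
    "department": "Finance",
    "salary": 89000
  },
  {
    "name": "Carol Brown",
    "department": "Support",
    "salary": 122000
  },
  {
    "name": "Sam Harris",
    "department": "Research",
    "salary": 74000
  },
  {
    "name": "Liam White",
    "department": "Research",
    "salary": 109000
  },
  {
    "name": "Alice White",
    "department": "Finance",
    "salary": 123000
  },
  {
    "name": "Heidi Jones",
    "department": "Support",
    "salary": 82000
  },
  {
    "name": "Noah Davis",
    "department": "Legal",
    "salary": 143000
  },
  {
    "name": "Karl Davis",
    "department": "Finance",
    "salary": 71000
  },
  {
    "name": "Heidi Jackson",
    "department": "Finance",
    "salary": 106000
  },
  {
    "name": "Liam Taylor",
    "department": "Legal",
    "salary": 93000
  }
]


Group by: department

Groups:
  Finance: 4 people, avg salary = 389000/4 = $97250
  Legal: 2 people, avg salary = 236000/2 = $118000
  Research: 2 people, avg salary = 183000/2 = $91500
  Support: 2 people, avg salary = 204000/2 = $102000

Highest average salary: Legal ($118000)

Legal ($118000)


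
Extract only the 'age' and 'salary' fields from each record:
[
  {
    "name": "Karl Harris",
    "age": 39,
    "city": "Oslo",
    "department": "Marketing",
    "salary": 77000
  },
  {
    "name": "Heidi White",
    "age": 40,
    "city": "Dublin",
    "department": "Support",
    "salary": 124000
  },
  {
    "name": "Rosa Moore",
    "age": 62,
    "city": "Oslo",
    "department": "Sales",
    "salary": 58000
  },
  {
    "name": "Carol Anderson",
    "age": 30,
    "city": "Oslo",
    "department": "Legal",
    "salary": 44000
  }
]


Original: 4 records with fields: name, age, city, department, salary
Keep: ['age', 'salary']
Drop: ['name', 'city', 'department']
Result: 4 records, 2 fields each

[
  {
    "age": 39,
    "salary": 77000
  },
  {
    "age": 40,
    "salary": 124000
  },
  {
    "age": 62,
    "salary": 58000
  },
  {
    "age": 30,
    "salary": 44000
  }
]


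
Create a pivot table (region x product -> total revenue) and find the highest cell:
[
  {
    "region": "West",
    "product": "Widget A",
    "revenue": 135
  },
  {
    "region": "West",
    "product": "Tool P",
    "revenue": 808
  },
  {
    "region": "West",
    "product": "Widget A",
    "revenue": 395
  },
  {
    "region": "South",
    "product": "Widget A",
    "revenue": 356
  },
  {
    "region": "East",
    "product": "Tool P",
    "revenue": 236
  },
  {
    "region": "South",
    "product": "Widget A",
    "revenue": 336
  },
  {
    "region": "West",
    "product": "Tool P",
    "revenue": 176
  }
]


Pivot: region (rows) x product (columns) -> total revenue

     Tool P        Widget A    
East           236             0  
South            0           692  
West           984           530  

Highest: West / Tool P = $984

West / Tool P = $984


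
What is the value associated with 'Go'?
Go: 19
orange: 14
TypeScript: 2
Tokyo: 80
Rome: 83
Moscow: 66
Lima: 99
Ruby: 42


Looking up key 'Go'
Value: 19

19


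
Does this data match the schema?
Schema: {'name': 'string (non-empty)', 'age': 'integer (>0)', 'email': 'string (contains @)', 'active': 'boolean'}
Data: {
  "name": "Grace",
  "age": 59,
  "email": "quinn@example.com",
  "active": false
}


Validating each field against schema:
  name: OK (non-empty string)
  age: OK (positive integer)
  email: OK (string with @)
  active: OK (boolean)

Result: VALID

VALID


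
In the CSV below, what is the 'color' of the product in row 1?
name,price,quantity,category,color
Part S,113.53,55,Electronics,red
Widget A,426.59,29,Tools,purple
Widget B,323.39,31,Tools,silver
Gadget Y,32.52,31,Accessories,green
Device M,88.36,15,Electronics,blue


Query: Row 1 ('Part S'), column 'color'
Value: red

red


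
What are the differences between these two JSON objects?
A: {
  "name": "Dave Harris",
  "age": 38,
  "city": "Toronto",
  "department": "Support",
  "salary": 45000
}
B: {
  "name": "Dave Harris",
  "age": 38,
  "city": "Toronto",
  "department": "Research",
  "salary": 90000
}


Comparing each field (in key order):
  name: same
  age: same
  city: same
  department: DIFFERENT
  salary: DIFFERENT
Differences:
  department: Support -> Research
  salary: 45000 -> 90000

2 field(s) changed

2 changes: department, salary


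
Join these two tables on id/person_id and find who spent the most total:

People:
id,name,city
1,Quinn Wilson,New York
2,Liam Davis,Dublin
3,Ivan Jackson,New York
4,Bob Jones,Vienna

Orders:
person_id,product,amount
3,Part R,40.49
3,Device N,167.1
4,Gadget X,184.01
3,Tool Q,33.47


Join on: people.id = orders.person_id

Joined rows:
  Ivan Jackson (New York) bought Part R for $40.49
  Ivan Jackson (New York) bought Device N for $167.1
  Bob Jones (Vienna) bought Gadget X for $184.01
  Ivan Jackson (New York) bought Tool Q for $33.47

Total per person:
  Ivan Jackson: $241.06
  Bob Jones: $184.01

Top spender: Ivan Jackson ($241.06)

Ivan Jackson ($241.06)


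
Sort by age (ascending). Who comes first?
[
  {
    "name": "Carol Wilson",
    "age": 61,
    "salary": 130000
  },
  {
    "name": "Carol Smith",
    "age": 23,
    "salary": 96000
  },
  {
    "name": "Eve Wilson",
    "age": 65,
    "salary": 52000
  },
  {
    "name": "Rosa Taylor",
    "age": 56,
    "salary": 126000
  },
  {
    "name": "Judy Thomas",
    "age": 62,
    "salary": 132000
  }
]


Sort by: age (ascending)

Sorted order:
  1. Carol Smith (age = 23)
  2. Rosa Taylor (age = 56)
  3. Carol Wilson (age = 61)
  4. Judy Thomas (age = 62)
  5. Eve Wilson (age = 65)

First: Carol Smith

Carol Smith


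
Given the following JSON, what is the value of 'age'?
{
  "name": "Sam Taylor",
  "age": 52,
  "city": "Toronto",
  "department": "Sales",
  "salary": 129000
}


Looking up field 'age'
Value: 52

52


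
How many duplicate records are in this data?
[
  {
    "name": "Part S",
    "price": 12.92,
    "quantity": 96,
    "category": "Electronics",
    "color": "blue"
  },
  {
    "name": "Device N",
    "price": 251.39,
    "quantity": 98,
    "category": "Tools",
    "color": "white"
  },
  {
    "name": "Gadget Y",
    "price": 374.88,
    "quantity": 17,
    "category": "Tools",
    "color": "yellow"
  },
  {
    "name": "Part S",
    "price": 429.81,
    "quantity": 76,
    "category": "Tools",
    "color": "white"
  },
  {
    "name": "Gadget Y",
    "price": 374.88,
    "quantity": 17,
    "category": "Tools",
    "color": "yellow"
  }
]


Checking 5 records for duplicates:

  Row 1: Part S ($12.92, qty 96)
  Row 2: Device N ($251.39, qty 98)
  Row 3: Gadget Y ($374.88, qty 17)
  Row 4: Part S ($429.81, qty 76)
  Row 5: Gadget Y ($374.88, qty 17) <-- DUPLICATE

Duplicates found: 1
Unique records: 4

1 duplicates, 4 unique


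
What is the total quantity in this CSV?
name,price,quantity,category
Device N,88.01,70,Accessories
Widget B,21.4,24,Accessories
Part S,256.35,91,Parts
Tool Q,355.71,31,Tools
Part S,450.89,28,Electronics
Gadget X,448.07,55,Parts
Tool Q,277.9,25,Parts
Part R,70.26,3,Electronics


Computing total quantity:
Values: [70, 24, 91, 31, 28, 55, 25, 3]
Sum = 327

327


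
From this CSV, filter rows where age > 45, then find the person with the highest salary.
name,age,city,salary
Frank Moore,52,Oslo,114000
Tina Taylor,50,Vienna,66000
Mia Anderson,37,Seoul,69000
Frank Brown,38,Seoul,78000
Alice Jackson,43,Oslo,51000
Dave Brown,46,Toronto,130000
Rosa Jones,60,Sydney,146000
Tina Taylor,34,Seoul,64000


Filter: age > 45
Sort by: salary (descending)

Filtered records (4):
  Rosa Jones, age 60, salary $146000
  Dave Brown, age 46, salary $130000
  Frank Moore, age 52, salary $114000
  Tina Taylor, age 50, salary $66000

Highest salary: Rosa Jones ($146000)

Rosa Jones


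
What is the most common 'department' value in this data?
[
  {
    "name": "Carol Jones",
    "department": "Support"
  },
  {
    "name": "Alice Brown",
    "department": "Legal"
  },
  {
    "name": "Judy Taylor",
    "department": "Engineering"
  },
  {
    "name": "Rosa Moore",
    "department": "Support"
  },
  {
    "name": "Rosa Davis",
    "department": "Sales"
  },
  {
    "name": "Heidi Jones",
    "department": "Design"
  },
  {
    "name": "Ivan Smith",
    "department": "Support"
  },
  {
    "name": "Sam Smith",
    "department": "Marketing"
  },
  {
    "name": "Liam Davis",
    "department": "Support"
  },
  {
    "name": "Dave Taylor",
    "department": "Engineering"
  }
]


Counting 'department' values across 10 records:

  Support: 4 ####
  Engineering: 2 ##
  Legal: 1 #
  Sales: 1 #
  Design: 1 #
  Marketing: 1 #

Most common: Support (4 times)

Support (4 times)


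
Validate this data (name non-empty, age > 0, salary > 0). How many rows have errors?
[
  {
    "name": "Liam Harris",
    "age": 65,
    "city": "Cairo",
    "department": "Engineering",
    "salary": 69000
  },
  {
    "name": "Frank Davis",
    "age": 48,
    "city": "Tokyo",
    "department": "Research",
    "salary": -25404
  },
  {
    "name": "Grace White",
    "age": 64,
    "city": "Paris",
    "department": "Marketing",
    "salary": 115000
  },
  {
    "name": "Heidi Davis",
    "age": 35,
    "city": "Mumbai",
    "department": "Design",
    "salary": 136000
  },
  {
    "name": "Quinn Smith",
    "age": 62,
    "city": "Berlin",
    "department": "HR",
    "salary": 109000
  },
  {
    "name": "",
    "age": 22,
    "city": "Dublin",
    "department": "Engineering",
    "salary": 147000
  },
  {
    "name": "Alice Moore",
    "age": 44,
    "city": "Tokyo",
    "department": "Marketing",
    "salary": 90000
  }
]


Validating 7 records:
Rules: name non-empty, age > 0, salary > 0

  Row 1 (Liam Harris): OK
  Row 2 (Frank Davis): negative salary: -25404
  Row 3 (Grace White): OK
  Row 4 (Heidi Davis): OK
  Row 5 (Quinn Smith): OK
  Row 6 (???): empty name
  Row 7 (Alice Moore): OK

Total errors: 2

2 errors


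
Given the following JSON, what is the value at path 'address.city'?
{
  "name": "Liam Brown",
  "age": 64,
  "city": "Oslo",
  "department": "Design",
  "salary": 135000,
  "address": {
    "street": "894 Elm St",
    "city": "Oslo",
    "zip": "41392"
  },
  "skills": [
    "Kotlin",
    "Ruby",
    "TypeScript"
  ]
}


Query: address.city
Path: address -> city
Value: Oslo

Oslo


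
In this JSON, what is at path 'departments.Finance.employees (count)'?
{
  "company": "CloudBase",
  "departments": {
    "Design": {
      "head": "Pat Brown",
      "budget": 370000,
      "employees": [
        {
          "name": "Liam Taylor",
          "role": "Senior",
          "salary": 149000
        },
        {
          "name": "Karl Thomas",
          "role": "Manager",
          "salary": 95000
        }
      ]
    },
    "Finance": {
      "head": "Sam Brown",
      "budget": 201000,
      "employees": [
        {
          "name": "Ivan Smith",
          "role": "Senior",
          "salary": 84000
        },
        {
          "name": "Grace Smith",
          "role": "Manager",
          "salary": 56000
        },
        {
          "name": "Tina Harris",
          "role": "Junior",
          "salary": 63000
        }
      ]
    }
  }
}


Path: departments.Finance.employees (count)

Navigate:
  -> departments
  -> Finance
  -> employees (array, length 3)

3


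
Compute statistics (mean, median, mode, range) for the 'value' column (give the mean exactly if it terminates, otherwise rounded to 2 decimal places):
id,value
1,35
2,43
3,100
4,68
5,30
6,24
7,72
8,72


Data: [35, 43, 100, 68, 30, 24, 72, 72]
Count: 8
Sum: 444
Mean: 444/8 = 55.5
Sorted: [24, 30, 35, 43, 68, 72, 72, 100]
Median: 55.5
Mode: 72 (2 times)
Range: 100 - 24 = 76
Min: 24, Max: 100

mean=55.5, median=55.5, mode=72, range=76


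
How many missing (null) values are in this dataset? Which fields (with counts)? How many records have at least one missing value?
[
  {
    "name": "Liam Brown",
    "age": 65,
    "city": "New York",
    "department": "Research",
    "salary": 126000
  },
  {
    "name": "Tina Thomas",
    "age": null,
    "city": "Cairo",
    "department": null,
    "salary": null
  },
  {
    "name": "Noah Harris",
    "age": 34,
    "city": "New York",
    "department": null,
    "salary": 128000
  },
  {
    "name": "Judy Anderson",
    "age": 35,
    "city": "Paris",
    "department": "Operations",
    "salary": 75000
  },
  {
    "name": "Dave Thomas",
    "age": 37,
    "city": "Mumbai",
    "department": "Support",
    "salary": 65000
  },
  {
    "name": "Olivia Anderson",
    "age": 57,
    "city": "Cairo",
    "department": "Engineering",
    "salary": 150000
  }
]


Checking for missing (null) values in 6 records:

  Liam Brown: complete
  Tina Thomas: age, department, salary
  Noah Harris: department
  Judy Anderson: complete
  Dave Thomas: complete
  Olivia Anderson: complete

Per field:
  name: 0 missing
  age: 1 missing
  city: 0 missing
  department: 2 missing
  salary: 1 missing

Total missing values: 4
Records with any missing: 2

4 missing values (age: 1, department: 2, salary: 1); 2 incomplete records


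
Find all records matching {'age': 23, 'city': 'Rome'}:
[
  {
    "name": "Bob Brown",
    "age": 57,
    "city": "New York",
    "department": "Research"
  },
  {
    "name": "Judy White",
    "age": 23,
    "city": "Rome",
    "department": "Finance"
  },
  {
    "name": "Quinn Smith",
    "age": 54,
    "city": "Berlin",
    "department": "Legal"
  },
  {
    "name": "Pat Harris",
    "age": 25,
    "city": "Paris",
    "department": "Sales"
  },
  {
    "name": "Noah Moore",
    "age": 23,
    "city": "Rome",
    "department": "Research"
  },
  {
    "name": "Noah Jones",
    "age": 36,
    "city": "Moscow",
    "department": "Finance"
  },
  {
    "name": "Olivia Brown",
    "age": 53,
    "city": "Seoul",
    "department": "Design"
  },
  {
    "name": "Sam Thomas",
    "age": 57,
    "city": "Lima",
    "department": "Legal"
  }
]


Search criteria: {'age': 23, 'city': 'Rome'}

Checking 8 records:
  Bob Brown: {age: 57, city: New York}
  Judy White: {age: 23, city: Rome} <-- MATCH
  Quinn Smith: {age: 54, city: Berlin}
  Pat Harris: {age: 25, city: Paris}
  Noah Moore: {age: 23, city: Rome} <-- MATCH
  Noah Jones: {age: 36, city: Moscow}
  Olivia Brown: {age: 53, city: Seoul}
  Sam Thomas: {age: 57, city: Lima}

Matches: ["Judy White", "Noah Moore"]

["Judy White", "Noah Moore"]


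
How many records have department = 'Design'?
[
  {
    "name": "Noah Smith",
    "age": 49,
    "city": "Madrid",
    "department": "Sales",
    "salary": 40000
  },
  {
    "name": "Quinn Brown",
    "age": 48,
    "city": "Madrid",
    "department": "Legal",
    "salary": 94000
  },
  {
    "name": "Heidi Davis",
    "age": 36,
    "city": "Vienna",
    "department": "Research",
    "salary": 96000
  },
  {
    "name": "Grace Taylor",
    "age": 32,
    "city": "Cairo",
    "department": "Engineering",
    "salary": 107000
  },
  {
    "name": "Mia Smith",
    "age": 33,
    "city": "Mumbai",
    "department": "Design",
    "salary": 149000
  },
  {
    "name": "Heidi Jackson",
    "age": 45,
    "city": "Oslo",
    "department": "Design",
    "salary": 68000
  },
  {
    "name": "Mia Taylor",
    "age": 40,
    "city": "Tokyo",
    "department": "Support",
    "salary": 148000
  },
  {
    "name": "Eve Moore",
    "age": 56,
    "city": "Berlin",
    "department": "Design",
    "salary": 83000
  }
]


Data: 8 records
Condition: department = 'Design'

Checking each record:
  Noah Smith: Sales
  Quinn Brown: Legal
  Heidi Davis: Research
  Grace Taylor: Engineering
  Mia Smith: Design MATCH
  Heidi Jackson: Design MATCH
  Mia Taylor: Support
  Eve Moore: Design MATCH

Count: 3

3


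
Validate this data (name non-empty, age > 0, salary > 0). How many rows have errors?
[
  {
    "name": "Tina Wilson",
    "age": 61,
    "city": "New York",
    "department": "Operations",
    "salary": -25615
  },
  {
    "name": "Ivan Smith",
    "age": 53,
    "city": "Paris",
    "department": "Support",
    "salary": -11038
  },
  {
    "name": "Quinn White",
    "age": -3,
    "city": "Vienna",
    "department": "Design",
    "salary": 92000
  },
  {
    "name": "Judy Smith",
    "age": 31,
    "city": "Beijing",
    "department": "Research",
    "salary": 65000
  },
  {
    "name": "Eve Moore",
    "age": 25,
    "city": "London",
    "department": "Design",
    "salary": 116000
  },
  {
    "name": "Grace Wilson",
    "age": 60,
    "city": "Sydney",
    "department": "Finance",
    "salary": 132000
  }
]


Validating 6 records:
Rules: name non-empty, age > 0, salary > 0

  Row 1 (Tina Wilson): negative salary: -25615
  Row 2 (Ivan Smith): negative salary: -11038
  Row 3 (Quinn White): negative age: -3
  Row 4 (Judy Smith): OK
  Row 5 (Eve Moore): OK
  Row 6 (Grace Wilson): OK

Total errors: 3

3 errors


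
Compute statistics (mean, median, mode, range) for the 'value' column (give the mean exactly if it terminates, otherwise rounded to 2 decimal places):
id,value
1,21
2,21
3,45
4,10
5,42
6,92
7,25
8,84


Data: [21, 21, 45, 10, 42, 92, 25, 84]
Count: 8
Sum: 340
Mean: 340/8 = 42.5
Sorted: [10, 21, 21, 25, 42, 45, 84, 92]
Median: 33.5
Mode: 21 (2 times)
Range: 92 - 10 = 82
Min: 10, Max: 92

mean=42.5, median=33.5, mode=21, range=82


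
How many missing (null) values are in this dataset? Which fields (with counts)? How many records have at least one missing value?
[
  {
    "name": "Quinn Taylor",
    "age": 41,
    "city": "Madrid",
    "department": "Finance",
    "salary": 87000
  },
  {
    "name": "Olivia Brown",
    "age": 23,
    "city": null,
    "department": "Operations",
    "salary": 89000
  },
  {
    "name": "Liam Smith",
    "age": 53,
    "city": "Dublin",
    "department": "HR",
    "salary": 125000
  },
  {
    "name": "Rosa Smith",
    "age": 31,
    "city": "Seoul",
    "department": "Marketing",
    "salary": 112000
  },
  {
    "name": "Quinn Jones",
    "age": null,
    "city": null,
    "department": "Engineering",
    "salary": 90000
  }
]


Checking for missing (null) values in 5 records:

  Quinn Taylor: complete
  Olivia Brown: city
  Liam Smith: complete
  Rosa Smith: complete
  Quinn Jones: age, city

Per field:
  name: 0 missing
  age: 1 missing
  city: 2 missing
  department: 0 missing
  salary: 0 missing

Total missing values: 3
Records with any missing: 2

3 missing values (age: 1, city: 2); 2 incomplete records


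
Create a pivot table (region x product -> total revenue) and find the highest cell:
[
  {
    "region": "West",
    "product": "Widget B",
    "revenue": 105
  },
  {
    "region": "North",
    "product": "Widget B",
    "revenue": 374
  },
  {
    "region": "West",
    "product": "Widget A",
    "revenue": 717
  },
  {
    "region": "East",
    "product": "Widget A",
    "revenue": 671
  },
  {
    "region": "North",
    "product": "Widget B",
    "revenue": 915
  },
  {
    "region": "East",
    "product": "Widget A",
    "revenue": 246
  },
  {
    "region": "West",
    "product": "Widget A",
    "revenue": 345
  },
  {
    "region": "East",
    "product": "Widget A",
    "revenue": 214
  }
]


Pivot: region (rows) x product (columns) -> total revenue

     Widget A      Widget B    
East          1131             0  
North            0          1289  
West          1062           105  

Highest: North / Widget B = $1289

North / Widget B = $1289
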